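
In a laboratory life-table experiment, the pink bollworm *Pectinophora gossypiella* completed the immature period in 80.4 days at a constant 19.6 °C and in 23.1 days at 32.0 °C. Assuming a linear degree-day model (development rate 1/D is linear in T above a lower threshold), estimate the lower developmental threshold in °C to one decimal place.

14.6 °C

Equal thermal constants: D₁(T₁ − T_b) = D₂(T₂ − T_b).
80.4·(19.6 − T_b) = 23.1·(32.0 − T_b)
T_b = (80.4·19.6 − 23.1·32.0) / (80.4 − 23.1) = 836.64 / 57.3 = 14.601 °C ≈ 14.6 °C.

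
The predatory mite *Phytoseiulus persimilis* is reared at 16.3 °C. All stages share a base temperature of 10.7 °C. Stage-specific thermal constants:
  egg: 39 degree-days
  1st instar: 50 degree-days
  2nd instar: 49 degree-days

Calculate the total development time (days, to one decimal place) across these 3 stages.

24.6 days

Daily accumulation at 16.3 °C = 16.3 − 10.7 = 5.6 DD/day.
Total K = 39 + 50 + 49 = 138 DD.
Total duration = 138 / 5.6 = 24.643 ≈ 24.6 days.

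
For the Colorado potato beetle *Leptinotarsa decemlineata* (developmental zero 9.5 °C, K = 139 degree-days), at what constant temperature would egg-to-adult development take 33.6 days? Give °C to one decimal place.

Required daily accumulation = 139 / 33.6 = 4.137 DD/day.
T = T_base + 4.137 = 9.5 + 4.137 = 13.637 ≈ 13.6 °C.

13.6 °C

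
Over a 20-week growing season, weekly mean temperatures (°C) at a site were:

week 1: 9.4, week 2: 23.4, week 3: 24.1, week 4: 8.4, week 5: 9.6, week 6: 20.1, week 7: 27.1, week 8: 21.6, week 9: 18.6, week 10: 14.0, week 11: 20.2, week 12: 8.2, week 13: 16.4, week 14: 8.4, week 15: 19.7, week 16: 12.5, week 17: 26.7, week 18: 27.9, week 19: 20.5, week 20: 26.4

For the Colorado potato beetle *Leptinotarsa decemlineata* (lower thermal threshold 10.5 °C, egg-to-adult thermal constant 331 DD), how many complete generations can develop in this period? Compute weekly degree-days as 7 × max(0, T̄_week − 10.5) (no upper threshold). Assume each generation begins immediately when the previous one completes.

3 generations

Weekly DD (7 × max(0, T̄ − 10.5)): 0.0, 90.3, 95.2, 0.0, 0.0, 67.2, 116.2, 77.7, 56.7, 24.5, 67.9, 0.0, 41.3, 0.0, 64.4, 14.0, 113.4, 121.8, 70.0, 111.3.
Season total = 1131.9 DD.
Complete generations = ⌊1131.9 / 331⌋ = 3.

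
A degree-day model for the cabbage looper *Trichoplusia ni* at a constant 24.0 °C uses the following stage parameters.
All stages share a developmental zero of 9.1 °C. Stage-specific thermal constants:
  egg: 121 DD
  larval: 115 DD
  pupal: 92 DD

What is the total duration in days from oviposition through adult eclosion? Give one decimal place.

Daily accumulation at 24.0 °C = 24.0 − 9.1 = 14.9 DD/day.
Total K = 121 + 115 + 92 = 328 DD.
Total duration = 328 / 14.9 = 22.013 ≈ 22.0 days.

22.0 days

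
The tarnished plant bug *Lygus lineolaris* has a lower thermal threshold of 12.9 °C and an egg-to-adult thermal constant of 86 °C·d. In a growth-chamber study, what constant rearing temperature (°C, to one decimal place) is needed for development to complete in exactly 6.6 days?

25.9 °C

Required daily accumulation = 86 / 6.6 = 13.030 DD/day.
T = T_base + 13.030 = 12.9 + 13.030 = 25.930 ≈ 25.9 °C.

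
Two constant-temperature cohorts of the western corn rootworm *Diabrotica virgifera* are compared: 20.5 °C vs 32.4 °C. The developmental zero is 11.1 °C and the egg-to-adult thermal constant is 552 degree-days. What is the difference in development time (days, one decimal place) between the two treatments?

At 20.5 °C: 552 / (20.5 − 11.1) = 552 / 9.4 = 58.723 d.
At 32.4 °C: 552 / (32.4 − 11.1) = 552 / 21.3 = 25.915 d.
Difference = |58.723 − 25.915| = 32.808 ≈ 32.8 days.

32.8 days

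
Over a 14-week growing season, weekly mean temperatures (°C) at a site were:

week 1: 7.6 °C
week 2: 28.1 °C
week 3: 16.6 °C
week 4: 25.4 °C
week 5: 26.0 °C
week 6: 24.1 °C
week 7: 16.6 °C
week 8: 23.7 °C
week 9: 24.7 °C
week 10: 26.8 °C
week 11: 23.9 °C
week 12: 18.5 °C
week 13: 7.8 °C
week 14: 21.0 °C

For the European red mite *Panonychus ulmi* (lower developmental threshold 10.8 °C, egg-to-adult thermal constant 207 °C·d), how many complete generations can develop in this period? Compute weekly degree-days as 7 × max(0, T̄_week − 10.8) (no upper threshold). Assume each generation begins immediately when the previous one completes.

4 generations

Weekly DD (7 × max(0, T̄ − 10.8)): 0.0, 121.1, 40.6, 102.2, 106.4, 93.1, 40.6, 90.3, 97.3, 112.0, 91.7, 53.9, 0.0, 71.4.
Season total = 1020.6 DD.
Complete generations = ⌊1020.6 / 207⌋ = 4.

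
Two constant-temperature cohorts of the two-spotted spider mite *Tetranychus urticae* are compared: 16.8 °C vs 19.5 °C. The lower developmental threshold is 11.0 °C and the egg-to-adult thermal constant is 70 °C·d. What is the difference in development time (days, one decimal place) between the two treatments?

3.8 days

At 16.8 °C: 70 / (16.8 − 11.0) = 70 / 5.8 = 12.069 d.
At 19.5 °C: 70 / (19.5 − 11.0) = 70 / 8.5 = 8.235 d.
Difference = |12.069 − 8.235| = 3.834 ≈ 3.8 days.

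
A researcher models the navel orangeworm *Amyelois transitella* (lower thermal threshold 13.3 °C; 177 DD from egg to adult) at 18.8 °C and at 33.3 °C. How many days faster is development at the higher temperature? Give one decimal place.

23.3 days

At 18.8 °C: 177 / (18.8 − 13.3) = 177 / 5.5 = 32.182 d.
At 33.3 °C: 177 / (33.3 − 13.3) = 177 / 20.0 = 8.850 d.
Difference = |32.182 − 8.850| = 23.332 ≈ 23.3 days.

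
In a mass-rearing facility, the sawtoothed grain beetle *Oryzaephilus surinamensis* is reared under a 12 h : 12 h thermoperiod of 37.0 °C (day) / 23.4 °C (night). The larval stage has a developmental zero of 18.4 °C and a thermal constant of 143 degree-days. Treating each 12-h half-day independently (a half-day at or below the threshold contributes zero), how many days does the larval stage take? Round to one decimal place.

Day half: max(0, 37.0 − 18.4) × 0.5 = 18.6 × 0.5 = 9.30 DD.
Night half: max(0, 23.4 − 18.4) × 0.5 = 5.0 × 0.5 = 2.50 DD.
Per 24 h: 11.80 DD/day.
Duration = 143 / 11.80 = 12.119 ≈ 12.1 days.

12.1 days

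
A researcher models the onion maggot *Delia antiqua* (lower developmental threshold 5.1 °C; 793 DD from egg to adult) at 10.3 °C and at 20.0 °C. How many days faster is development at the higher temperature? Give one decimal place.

At 10.3 °C: 793 / (10.3 − 5.1) = 793 / 5.2 = 152.500 d.
At 20.0 °C: 793 / (20.0 − 5.1) = 793 / 14.9 = 53.221 d.
Difference = |152.500 − 53.221| = 99.279 ≈ 99.3 days.

99.3 days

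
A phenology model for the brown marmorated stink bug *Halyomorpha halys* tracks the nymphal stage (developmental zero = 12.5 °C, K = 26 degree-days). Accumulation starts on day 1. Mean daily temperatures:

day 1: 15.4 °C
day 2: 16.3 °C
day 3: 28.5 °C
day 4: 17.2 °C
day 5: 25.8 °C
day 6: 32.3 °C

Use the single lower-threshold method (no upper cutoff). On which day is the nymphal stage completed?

Daily DD above 12.5 °C: 2.9, 3.8, 16.0, 4.7, 13.3, 19.8.
Cumulative: 2.9, 6.7, 22.7, 27.4, 40.7, 60.5.
The total first reaches 26 DD on day 4.

day 4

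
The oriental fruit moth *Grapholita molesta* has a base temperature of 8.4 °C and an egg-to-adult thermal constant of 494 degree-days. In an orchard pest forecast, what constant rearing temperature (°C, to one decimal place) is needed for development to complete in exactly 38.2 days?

21.3 °C

Required daily accumulation = 494 / 38.2 = 12.932 DD/day.
T = T_base + 12.932 = 8.4 + 12.932 = 21.332 ≈ 21.3 °C.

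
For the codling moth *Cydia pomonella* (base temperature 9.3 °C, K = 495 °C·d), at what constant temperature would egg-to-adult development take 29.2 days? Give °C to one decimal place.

Required daily accumulation = 495 / 29.2 = 16.952 DD/day.
T = T_base + 16.952 = 9.3 + 16.952 = 26.252 ≈ 26.3 °C.

26.3 °C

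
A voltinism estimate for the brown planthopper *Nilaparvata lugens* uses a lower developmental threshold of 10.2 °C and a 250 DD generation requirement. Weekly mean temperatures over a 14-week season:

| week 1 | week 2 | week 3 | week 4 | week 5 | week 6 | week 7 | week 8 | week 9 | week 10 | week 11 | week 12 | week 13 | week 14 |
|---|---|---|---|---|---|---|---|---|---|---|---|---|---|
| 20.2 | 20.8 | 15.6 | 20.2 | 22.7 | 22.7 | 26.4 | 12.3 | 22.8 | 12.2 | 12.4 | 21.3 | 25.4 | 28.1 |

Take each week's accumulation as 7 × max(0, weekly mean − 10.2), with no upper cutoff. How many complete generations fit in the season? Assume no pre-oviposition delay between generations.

Weekly DD (7 × max(0, T̄ − 10.2)): 70.0, 74.2, 37.8, 70.0, 87.5, 87.5, 113.4, 14.7, 88.2, 14.0, 15.4, 77.7, 106.4, 125.3.
Season total = 982.1 DD.
Complete generations = ⌊982.1 / 250⌋ = 3.

3 generations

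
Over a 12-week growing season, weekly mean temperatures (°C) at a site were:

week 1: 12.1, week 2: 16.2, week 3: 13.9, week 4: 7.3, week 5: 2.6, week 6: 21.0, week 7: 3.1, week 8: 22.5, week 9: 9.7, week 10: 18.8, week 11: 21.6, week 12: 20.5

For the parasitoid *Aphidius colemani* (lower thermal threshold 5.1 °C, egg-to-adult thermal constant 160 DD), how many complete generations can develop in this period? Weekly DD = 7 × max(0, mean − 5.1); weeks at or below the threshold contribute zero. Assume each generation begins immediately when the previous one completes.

4 generations

Weekly DD (7 × max(0, T̄ − 5.1)): 49.0, 77.7, 61.6, 15.4, 0.0, 111.3, 0.0, 121.8, 32.2, 95.9, 115.5, 107.8.
Season total = 788.2 DD.
Complete generations = ⌊788.2 / 160⌋ = 4.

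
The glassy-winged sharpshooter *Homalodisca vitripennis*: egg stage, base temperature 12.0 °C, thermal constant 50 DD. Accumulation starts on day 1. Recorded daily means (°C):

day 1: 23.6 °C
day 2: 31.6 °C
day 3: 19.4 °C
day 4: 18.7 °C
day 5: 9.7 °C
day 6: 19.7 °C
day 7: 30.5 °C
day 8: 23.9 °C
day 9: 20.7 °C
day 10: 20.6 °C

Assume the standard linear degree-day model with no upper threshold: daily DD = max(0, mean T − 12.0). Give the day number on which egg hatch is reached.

day 6

Daily DD above 12.0 °C: 11.6, 19.6, 7.4, 6.7, 0.0, 7.7, 18.5, 11.9, 8.7, 8.6.
Cumulative: 11.6, 31.2, 38.6, 45.3, 45.3, 53.0, 71.5, 83.4, 92.1, 100.7.
The total first reaches 50 DD on day 6.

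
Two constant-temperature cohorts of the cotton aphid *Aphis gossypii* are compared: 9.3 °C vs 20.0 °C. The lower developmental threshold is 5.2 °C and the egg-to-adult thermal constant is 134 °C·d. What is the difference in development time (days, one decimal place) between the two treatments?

At 9.3 °C: 134 / (9.3 − 5.2) = 134 / 4.1 = 32.683 d.
At 20.0 °C: 134 / (20.0 − 5.2) = 134 / 14.8 = 9.054 d.
Difference = |32.683 − 9.054| = 23.629 ≈ 23.6 days.

23.6 days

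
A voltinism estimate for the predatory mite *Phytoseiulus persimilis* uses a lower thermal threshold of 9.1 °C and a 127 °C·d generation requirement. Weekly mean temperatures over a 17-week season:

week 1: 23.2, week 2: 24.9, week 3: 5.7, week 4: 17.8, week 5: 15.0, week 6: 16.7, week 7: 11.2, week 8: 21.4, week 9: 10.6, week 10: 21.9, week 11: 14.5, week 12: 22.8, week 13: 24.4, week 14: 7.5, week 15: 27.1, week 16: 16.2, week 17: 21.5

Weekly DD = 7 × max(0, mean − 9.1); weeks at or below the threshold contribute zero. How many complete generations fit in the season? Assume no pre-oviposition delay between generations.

Weekly DD (7 × max(0, T̄ − 9.1)): 98.7, 110.6, 0.0, 60.9, 41.3, 53.2, 14.7, 86.1, 10.5, 89.6, 37.8, 95.9, 107.1, 0.0, 126.0, 49.7, 86.8.
Season total = 1068.9 DD.
Complete generations = ⌊1068.9 / 127⌋ = 8.

8 generations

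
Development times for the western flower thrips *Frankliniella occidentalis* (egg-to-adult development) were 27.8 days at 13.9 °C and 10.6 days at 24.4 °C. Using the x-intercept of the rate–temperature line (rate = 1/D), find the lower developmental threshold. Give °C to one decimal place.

7.4 °C

Equal thermal constants: D₁(T₁ − T_b) = D₂(T₂ − T_b).
27.8·(13.9 − T_b) = 10.6·(24.4 − T_b)
T_b = (27.8·13.9 − 10.6·24.4) / (27.8 − 10.6) = 127.78 / 17.2 = 7.429 °C ≈ 7.4 °C.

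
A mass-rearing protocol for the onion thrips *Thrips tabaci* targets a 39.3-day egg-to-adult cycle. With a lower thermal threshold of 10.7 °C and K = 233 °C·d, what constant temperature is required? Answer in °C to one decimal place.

16.6 °C

Required daily accumulation = 233 / 39.3 = 5.929 DD/day.
T = T_base + 5.929 = 10.7 + 5.929 = 16.629 ≈ 16.6 °C.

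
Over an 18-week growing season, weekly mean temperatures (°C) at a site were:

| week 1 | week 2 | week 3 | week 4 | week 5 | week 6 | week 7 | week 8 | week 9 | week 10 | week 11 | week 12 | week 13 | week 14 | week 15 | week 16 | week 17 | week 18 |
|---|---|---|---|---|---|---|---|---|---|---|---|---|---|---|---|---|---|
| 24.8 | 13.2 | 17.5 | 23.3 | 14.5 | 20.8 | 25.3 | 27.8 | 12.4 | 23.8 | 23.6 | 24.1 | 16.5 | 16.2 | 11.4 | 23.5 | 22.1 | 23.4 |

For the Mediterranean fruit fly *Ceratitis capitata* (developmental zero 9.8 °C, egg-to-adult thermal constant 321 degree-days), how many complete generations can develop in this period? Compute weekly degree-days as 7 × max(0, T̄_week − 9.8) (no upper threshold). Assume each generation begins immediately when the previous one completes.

4 generations

Weekly DD (7 × max(0, T̄ − 9.8)): 105.0, 23.8, 53.9, 94.5, 32.9, 77.0, 108.5, 126.0, 18.2, 98.0, 96.6, 100.1, 46.9, 44.8, 11.2, 95.9, 86.1, 95.2.
Season total = 1314.6 DD.
Complete generations = ⌊1314.6 / 321⌋ = 4.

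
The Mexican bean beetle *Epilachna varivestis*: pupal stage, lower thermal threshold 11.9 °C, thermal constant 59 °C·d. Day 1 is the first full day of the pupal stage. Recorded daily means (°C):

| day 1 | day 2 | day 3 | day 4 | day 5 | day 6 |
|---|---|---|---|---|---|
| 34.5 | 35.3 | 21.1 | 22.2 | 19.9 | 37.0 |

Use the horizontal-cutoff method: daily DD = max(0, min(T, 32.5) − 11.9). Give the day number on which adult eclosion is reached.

day 4

Daily DD above 11.9 °C (capped at 20.6): 20.6, 20.6, 9.2, 10.3, 8.0, 20.6.
Cumulative: 20.6, 41.2, 50.4, 60.7, 68.7, 89.3.
The total first reaches 59 DD on day 4.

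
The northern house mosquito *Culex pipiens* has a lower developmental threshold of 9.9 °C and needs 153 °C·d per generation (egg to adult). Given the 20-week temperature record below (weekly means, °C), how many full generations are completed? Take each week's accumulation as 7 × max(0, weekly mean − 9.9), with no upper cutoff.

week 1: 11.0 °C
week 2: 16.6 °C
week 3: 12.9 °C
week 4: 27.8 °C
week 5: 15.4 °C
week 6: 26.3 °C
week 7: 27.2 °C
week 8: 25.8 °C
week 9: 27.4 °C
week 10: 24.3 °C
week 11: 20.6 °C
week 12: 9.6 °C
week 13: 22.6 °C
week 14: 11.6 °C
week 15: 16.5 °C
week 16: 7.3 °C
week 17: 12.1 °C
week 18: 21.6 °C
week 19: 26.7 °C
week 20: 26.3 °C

8 generations

Weekly DD (7 × max(0, T̄ − 9.9)): 7.7, 46.9, 21.0, 125.3, 38.5, 114.8, 121.1, 111.3, 122.5, 100.8, 74.9, 0.0, 88.9, 11.9, 46.2, 0.0, 15.4, 81.9, 117.6, 114.8.
Season total = 1361.5 DD.
Complete generations = ⌊1361.5 / 153⌋ = 8.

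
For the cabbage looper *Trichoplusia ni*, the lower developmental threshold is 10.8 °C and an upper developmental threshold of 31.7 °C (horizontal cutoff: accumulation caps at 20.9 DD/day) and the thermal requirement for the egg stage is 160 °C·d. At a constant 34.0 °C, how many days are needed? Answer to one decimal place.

7.7 days

Temperature 34.0 °C exceeds the upper threshold, so daily accumulation caps at 31.7 − 10.8 = 20.9 DD/day.
Duration = 160 / 20.9 = 7.656 ≈ 7.7 days.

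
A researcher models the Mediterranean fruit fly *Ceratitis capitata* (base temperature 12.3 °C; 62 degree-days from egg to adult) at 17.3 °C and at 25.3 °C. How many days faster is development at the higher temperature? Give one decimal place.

7.6 days

At 17.3 °C: 62 / (17.3 − 12.3) = 62 / 5.0 = 12.400 d.
At 25.3 °C: 62 / (25.3 − 12.3) = 62 / 13.0 = 4.769 d.
Difference = |12.400 − 4.769| = 7.631 ≈ 7.6 days.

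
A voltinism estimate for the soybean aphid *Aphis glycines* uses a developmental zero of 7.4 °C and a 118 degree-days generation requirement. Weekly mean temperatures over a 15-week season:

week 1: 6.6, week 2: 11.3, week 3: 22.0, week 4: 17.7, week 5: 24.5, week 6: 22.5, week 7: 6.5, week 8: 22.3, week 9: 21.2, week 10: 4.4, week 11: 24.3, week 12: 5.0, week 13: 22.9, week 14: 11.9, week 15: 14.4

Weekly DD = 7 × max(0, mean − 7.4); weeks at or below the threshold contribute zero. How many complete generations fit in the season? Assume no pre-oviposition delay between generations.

Weekly DD (7 × max(0, T̄ − 7.4)): 0.0, 27.3, 102.2, 72.1, 119.7, 105.7, 0.0, 104.3, 96.6, 0.0, 118.3, 0.0, 108.5, 31.5, 49.0.
Season total = 935.2 DD.
Complete generations = ⌊935.2 / 118⌋ = 7.

7 generations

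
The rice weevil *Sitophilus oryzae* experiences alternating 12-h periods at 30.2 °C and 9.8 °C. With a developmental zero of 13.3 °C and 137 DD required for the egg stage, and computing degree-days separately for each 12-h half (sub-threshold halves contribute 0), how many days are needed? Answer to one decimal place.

16.2 days

Day half: max(0, 30.2 − 13.3) × 0.5 = 16.9 × 0.5 = 8.45 DD.
Night half: max(0, 9.8 − 13.3) × 0.5 = 0.0 × 0.5 = 0.00 DD.
Per 24 h: 8.45 DD/day.
Duration = 137 / 8.45 = 16.213 ≈ 16.2 days.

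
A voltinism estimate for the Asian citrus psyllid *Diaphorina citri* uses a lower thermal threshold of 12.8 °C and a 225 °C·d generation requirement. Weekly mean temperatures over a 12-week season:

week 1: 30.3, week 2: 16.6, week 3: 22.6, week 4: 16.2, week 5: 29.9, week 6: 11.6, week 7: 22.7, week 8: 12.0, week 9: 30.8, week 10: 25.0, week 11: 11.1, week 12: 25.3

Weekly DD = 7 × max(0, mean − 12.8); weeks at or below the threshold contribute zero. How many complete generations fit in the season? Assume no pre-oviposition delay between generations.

Weekly DD (7 × max(0, T̄ − 12.8)): 122.5, 26.6, 68.6, 23.8, 119.7, 0.0, 69.3, 0.0, 126.0, 85.4, 0.0, 87.5.
Season total = 729.4 DD.
Complete generations = ⌊729.4 / 225⌋ = 3.

3 generations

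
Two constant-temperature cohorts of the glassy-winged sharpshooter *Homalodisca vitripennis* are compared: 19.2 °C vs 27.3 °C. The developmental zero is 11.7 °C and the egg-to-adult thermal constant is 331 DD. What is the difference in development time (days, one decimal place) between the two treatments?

22.9 days

At 19.2 °C: 331 / (19.2 − 11.7) = 331 / 7.5 = 44.133 d.
At 27.3 °C: 331 / (27.3 − 11.7) = 331 / 15.6 = 21.218 d.
Difference = |44.133 − 21.218| = 22.915 ≈ 22.9 days.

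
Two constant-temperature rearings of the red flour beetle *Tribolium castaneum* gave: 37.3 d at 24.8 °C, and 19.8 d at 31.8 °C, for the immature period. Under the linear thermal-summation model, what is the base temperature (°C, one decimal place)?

Equal thermal constants: D₁(T₁ − T_b) = D₂(T₂ − T_b).
37.3·(24.8 − T_b) = 19.8·(31.8 − T_b)
T_b = (37.3·24.8 − 19.8·31.8) / (37.3 − 19.8) = 295.40 / 17.5 = 16.880 °C ≈ 16.9 °C.

16.9 °C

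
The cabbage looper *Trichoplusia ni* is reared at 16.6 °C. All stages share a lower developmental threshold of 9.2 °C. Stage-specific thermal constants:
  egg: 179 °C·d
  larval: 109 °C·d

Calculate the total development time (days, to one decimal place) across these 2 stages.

Daily accumulation at 16.6 °C = 16.6 − 9.2 = 7.4 DD/day.
Total K = 179 + 109 = 288 DD.
Total duration = 288 / 7.4 = 38.919 ≈ 38.9 days.

38.9 days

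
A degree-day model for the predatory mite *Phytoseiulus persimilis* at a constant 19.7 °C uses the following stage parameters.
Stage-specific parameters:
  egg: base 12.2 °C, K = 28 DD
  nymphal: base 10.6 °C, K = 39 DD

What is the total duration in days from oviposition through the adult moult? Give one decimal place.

8.0 days

egg: 28 / (19.7 − 12.2) = 28 / 7.5 = 3.733 d.
nymphal: 39 / (19.7 − 10.6) = 39 / 9.1 = 4.286 d.
Sum = 8.019 ≈ 8.0 days.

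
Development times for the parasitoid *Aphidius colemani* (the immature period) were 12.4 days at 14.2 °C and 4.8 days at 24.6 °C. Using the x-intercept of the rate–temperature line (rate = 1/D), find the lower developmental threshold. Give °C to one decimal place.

7.6 °C

Equal thermal constants: D₁(T₁ − T_b) = D₂(T₂ − T_b).
12.4·(14.2 − T_b) = 4.8·(24.6 − T_b)
T_b = (12.4·14.2 − 4.8·24.6) / (12.4 − 4.8) = 58.00 / 7.6 = 7.632 °C ≈ 7.6 °C.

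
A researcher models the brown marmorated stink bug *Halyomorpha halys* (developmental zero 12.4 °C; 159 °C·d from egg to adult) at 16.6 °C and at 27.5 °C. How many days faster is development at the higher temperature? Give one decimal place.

At 16.6 °C: 159 / (16.6 − 12.4) = 159 / 4.2 = 37.857 d.
At 27.5 °C: 159 / (27.5 − 12.4) = 159 / 15.1 = 10.530 d.
Difference = |37.857 − 10.530| = 27.327 ≈ 27.3 days.

27.3 days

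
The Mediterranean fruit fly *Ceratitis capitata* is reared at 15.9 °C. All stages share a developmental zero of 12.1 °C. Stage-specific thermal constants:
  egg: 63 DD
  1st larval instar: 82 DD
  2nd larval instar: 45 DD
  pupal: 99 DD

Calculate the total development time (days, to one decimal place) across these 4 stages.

Daily accumulation at 15.9 °C = 15.9 − 12.1 = 3.8 DD/day.
Total K = 63 + 82 + 45 + 99 = 289 DD.
Total duration = 289 / 3.8 = 76.053 ≈ 76.1 days.

76.1 days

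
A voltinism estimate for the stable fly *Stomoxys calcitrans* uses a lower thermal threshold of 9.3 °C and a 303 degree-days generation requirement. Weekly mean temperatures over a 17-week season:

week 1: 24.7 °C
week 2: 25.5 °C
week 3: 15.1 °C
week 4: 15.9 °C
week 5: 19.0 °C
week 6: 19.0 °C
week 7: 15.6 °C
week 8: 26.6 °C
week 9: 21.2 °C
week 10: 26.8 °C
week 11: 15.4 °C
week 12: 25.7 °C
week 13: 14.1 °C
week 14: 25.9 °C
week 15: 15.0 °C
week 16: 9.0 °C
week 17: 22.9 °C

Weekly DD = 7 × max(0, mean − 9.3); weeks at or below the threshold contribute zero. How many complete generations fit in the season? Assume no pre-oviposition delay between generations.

4 generations

Weekly DD (7 × max(0, T̄ − 9.3)): 107.8, 113.4, 40.6, 46.2, 67.9, 67.9, 44.1, 121.1, 83.3, 122.5, 42.7, 114.8, 33.6, 116.2, 39.9, 0.0, 95.2.
Season total = 1257.2 DD.
Complete generations = ⌊1257.2 / 303⌋ = 4.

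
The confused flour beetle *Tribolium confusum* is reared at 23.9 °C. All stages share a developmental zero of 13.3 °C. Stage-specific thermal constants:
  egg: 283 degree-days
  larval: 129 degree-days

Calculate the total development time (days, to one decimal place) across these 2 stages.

38.9 days

Daily accumulation at 23.9 °C = 23.9 − 13.3 = 10.6 DD/day.
Total K = 283 + 129 = 412 DD.
Total duration = 412 / 10.6 = 38.868 ≈ 38.9 days.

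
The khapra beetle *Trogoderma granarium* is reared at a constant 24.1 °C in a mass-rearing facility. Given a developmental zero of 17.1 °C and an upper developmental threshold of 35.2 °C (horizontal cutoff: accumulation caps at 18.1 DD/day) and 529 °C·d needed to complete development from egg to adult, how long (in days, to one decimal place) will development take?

75.6 days

Daily accumulation = 24.1 − 17.1 = 7.0 DD/day.
Duration = 529 / 7.0 = 75.571 ≈ 75.6 days.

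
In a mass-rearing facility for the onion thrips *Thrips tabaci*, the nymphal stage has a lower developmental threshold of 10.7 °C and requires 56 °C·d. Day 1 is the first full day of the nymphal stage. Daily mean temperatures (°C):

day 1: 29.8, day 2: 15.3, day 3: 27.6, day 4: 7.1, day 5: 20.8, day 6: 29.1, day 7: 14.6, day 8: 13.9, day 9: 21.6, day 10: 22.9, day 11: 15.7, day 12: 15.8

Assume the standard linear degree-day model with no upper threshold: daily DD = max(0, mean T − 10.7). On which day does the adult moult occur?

Daily DD above 10.7 °C: 19.1, 4.6, 16.9, 0.0, 10.1, 18.4, 3.9, 3.2, 10.9, 12.2, 5.0, 5.1.
Cumulative: 19.1, 23.7, 40.6, 40.6, 50.7, 69.1, 73.0, 76.2, 87.1, 99.3, 104.3, 109.4.
The total first reaches 56 DD on day 6.

day 6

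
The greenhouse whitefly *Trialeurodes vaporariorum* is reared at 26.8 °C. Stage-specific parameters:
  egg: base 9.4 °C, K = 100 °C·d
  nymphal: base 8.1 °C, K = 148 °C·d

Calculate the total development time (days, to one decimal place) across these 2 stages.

13.7 days

egg: 100 / (26.8 − 9.4) = 100 / 17.4 = 5.747 d.
nymphal: 148 / (26.8 − 8.1) = 148 / 18.7 = 7.914 d.
Sum = 13.662 ≈ 13.7 days.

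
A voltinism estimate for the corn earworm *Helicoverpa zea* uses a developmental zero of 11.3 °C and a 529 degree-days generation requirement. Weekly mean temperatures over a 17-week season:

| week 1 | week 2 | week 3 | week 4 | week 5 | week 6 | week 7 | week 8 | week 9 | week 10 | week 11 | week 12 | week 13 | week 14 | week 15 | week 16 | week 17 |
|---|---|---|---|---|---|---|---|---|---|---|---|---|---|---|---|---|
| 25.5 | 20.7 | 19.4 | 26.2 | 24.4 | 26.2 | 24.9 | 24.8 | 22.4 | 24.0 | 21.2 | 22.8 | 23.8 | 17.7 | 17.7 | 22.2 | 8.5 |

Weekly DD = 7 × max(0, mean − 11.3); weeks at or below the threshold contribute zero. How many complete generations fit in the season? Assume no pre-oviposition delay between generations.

Weekly DD (7 × max(0, T̄ − 11.3)): 99.4, 65.8, 56.7, 104.3, 91.7, 104.3, 95.2, 94.5, 77.7, 88.9, 69.3, 80.5, 87.5, 44.8, 44.8, 76.3, 0.0.
Season total = 1281.7 DD.
Complete generations = ⌊1281.7 / 529⌋ = 2.

2 generations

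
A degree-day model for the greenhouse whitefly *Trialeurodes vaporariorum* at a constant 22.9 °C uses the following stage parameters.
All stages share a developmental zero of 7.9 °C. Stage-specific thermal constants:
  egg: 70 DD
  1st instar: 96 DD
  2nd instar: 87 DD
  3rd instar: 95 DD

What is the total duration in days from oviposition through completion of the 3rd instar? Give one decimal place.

Daily accumulation at 22.9 °C = 22.9 − 7.9 = 15.0 DD/day.
Total K = 70 + 96 + 87 + 95 = 348 DD.
Total duration = 348 / 15.0 = 23.200 ≈ 23.2 days.

23.2 days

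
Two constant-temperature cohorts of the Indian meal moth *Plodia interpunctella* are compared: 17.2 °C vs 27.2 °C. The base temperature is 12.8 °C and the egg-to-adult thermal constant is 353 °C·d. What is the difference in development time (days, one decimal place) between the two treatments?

55.7 days

At 17.2 °C: 353 / (17.2 − 12.8) = 353 / 4.4 = 80.227 d.
At 27.2 °C: 353 / (27.2 − 12.8) = 353 / 14.4 = 24.514 d.
Difference = |80.227 − 24.514| = 55.713 ≈ 55.7 days.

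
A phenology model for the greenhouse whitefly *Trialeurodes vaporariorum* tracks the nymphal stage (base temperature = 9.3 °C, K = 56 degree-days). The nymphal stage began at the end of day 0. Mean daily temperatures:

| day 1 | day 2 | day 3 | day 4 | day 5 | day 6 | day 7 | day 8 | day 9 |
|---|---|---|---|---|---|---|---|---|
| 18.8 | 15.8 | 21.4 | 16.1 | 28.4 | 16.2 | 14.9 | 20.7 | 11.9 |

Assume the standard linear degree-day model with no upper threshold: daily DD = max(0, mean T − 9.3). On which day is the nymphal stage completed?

day 6

Daily DD above 9.3 °C: 9.5, 6.5, 12.1, 6.8, 19.1, 6.9, 5.6, 11.4, 2.6.
Cumulative: 9.5, 16.0, 28.1, 34.9, 54.0, 60.9, 66.5, 77.9, 80.5.
The total first reaches 56 DD on day 6.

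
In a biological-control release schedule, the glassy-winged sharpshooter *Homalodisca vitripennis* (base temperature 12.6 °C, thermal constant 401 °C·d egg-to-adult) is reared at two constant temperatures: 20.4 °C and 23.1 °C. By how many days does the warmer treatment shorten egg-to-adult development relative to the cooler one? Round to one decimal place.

At 20.4 °C: 401 / (20.4 − 12.6) = 401 / 7.8 = 51.410 d.
At 23.1 °C: 401 / (23.1 − 12.6) = 401 / 10.5 = 38.190 d.
Difference = |51.410 − 38.190| = 13.220 ≈ 13.2 days.

13.2 days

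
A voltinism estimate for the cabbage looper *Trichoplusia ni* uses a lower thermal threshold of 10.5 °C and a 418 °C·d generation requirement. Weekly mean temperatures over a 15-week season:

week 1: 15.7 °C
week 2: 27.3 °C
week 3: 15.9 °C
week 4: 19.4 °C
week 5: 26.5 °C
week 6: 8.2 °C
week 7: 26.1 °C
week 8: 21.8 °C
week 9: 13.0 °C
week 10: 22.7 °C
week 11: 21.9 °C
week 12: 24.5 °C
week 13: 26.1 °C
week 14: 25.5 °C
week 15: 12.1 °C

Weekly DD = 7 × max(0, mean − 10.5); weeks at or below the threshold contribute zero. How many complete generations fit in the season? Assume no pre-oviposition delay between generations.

2 generations

Weekly DD (7 × max(0, T̄ − 10.5)): 36.4, 117.6, 37.8, 62.3, 112.0, 0.0, 109.2, 79.1, 17.5, 85.4, 79.8, 98.0, 109.2, 105.0, 11.2.
Season total = 1060.5 DD.
Complete generations = ⌊1060.5 / 418⌋ = 2.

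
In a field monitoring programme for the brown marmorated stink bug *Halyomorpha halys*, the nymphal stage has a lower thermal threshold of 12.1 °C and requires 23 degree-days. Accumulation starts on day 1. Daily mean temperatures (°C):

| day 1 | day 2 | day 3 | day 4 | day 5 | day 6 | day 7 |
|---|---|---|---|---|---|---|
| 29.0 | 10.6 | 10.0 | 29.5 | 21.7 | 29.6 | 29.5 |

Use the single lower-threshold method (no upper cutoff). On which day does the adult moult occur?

Daily DD above 12.1 °C: 16.9, 0.0, 0.0, 17.4, 9.6, 17.5, 17.4.
Cumulative: 16.9, 16.9, 16.9, 34.3, 43.9, 61.4, 78.8.
The total first reaches 23 DD on day 4.

day 4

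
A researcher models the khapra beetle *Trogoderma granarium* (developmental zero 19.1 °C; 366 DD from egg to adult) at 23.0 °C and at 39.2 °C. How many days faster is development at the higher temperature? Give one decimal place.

75.6 days

At 23.0 °C: 366 / (23.0 − 19.1) = 366 / 3.9 = 93.846 d.
At 39.2 °C: 366 / (39.2 − 19.1) = 366 / 20.1 = 18.209 d.
Difference = |93.846 − 18.209| = 75.637 ≈ 75.6 days.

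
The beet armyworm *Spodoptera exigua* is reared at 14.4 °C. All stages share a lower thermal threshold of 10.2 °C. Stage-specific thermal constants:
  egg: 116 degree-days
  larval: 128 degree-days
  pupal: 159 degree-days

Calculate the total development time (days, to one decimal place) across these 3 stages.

Daily accumulation at 14.4 °C = 14.4 − 10.2 = 4.2 DD/day.
Total K = 116 + 128 + 159 = 403 DD.
Total duration = 403 / 4.2 = 95.952 ≈ 96.0 days.

96.0 days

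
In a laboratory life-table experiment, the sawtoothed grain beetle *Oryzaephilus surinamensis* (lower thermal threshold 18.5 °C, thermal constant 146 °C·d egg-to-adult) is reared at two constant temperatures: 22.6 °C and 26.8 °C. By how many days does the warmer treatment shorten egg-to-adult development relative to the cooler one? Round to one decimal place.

18.0 days

At 22.6 °C: 146 / (22.6 − 18.5) = 146 / 4.1 = 35.610 d.
At 26.8 °C: 146 / (26.8 − 18.5) = 146 / 8.3 = 17.590 d.
Difference = |35.610 − 17.590| = 18.019 ≈ 18.0 days.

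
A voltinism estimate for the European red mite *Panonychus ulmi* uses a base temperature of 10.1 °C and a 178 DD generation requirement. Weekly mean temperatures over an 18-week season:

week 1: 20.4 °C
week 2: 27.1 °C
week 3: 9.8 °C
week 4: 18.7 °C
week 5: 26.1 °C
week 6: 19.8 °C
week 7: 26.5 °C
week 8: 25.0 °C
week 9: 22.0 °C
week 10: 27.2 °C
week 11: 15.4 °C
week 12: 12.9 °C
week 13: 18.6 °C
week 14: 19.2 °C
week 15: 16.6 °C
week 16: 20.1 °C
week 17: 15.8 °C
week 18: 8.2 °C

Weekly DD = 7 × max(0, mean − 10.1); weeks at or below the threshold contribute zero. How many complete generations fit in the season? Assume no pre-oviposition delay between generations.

Weekly DD (7 × max(0, T̄ − 10.1)): 72.1, 119.0, 0.0, 60.2, 112.0, 67.9, 114.8, 104.3, 83.3, 119.7, 37.1, 19.6, 59.5, 63.7, 45.5, 70.0, 39.9, 0.0.
Season total = 1188.6 DD.
Complete generations = ⌊1188.6 / 178⌋ = 6.

6 generations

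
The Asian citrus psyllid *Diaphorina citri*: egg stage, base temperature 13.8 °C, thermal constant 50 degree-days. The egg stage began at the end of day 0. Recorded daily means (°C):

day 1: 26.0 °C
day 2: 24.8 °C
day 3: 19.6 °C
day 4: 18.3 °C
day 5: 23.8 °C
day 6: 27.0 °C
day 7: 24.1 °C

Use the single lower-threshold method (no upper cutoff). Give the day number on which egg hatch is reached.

Daily DD above 13.8 °C: 12.2, 11.0, 5.8, 4.5, 10.0, 13.2, 10.3.
Cumulative: 12.2, 23.2, 29.0, 33.5, 43.5, 56.7, 67.0.
The total first reaches 50 DD on day 6.

day 6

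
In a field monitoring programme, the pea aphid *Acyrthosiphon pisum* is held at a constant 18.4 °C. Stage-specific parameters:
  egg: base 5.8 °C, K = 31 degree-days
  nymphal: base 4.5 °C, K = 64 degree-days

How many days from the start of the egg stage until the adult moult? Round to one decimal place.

7.1 days

egg: 31 / (18.4 − 5.8) = 31 / 12.6 = 2.460 d.
nymphal: 64 / (18.4 − 4.5) = 64 / 13.9 = 4.604 d.
Sum = 7.065 ≈ 7.1 days.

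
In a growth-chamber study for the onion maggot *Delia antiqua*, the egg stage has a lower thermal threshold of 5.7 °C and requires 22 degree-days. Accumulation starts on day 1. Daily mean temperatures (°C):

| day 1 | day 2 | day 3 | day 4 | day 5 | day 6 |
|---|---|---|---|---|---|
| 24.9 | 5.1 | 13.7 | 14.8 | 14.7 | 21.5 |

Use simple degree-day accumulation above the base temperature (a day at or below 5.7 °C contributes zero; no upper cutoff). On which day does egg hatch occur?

day 3

Daily DD above 5.7 °C: 19.2, 0.0, 8.0, 9.1, 9.0, 15.8.
Cumulative: 19.2, 19.2, 27.2, 36.3, 45.3, 61.1.
The total first reaches 22 DD on day 3.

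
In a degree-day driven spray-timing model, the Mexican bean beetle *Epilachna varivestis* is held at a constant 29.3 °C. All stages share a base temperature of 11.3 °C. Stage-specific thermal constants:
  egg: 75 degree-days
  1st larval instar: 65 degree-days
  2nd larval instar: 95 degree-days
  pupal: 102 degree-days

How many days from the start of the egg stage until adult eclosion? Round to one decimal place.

Daily accumulation at 29.3 °C = 29.3 − 11.3 = 18.0 DD/day.
Total K = 75 + 65 + 95 + 102 = 337 DD.
Total duration = 337 / 18.0 = 18.722 ≈ 18.7 days.

18.7 days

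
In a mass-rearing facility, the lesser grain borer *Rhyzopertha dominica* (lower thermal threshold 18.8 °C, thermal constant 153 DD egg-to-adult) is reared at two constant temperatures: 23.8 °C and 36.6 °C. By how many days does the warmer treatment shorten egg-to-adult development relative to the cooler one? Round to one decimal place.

At 23.8 °C: 153 / (23.8 − 18.8) = 153 / 5.0 = 30.600 d.
At 36.6 °C: 153 / (36.6 − 18.8) = 153 / 17.8 = 8.596 d.
Difference = |30.600 − 8.596| = 22.004 ≈ 22.0 days.

22.0 days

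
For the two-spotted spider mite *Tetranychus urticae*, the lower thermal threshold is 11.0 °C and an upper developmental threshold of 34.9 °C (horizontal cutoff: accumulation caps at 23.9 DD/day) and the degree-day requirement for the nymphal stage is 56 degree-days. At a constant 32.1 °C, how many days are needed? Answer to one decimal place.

2.7 days

Daily accumulation = 32.1 − 11.0 = 21.1 DD/day.
Duration = 56 / 21.1 = 2.654 ≈ 2.7 days.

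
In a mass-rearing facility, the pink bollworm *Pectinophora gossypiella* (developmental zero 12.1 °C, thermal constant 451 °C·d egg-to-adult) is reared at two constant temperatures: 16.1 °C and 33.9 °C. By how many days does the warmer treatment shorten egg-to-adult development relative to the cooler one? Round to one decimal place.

At 16.1 °C: 451 / (16.1 − 12.1) = 451 / 4.0 = 112.750 d.
At 33.9 °C: 451 / (33.9 − 12.1) = 451 / 21.8 = 20.688 d.
Difference = |112.750 − 20.688| = 92.062 ≈ 92.1 days.

92.1 days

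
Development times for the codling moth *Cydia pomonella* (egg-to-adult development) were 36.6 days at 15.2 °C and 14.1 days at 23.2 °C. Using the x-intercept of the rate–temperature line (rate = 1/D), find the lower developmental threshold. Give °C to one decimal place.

10.2 °C

Equal thermal constants: D₁(T₁ − T_b) = D₂(T₂ − T_b).
36.6·(15.2 − T_b) = 14.1·(23.2 − T_b)
T_b = (36.6·15.2 − 14.1·23.2) / (36.6 − 14.1) = 229.20 / 22.5 = 10.187 °C ≈ 10.2 °C.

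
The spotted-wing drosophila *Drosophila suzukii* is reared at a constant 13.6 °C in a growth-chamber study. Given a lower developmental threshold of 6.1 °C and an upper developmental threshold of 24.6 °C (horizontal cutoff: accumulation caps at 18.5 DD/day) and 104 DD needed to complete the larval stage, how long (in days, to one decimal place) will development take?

Daily accumulation = 13.6 − 6.1 = 7.5 DD/day.
Duration = 104 / 7.5 = 13.867 ≈ 13.9 days.

13.9 days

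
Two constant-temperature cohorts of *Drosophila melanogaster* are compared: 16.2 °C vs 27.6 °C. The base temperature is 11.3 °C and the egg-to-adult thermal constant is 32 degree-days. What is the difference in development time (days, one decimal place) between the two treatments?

At 16.2 °C: 32 / (16.2 − 11.3) = 32 / 4.9 = 6.531 d.
At 27.6 °C: 32 / (27.6 − 11.3) = 32 / 16.3 = 1.963 d.
Difference = |6.531 − 1.963| = 4.567 ≈ 4.6 days.

4.6 days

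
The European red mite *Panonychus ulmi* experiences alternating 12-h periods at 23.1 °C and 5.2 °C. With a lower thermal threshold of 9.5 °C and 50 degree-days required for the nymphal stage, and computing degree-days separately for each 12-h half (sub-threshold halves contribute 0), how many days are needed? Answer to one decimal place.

Day half: max(0, 23.1 − 9.5) × 0.5 = 13.6 × 0.5 = 6.80 DD.
Night half: max(0, 5.2 − 9.5) × 0.5 = 0.0 × 0.5 = 0.00 DD.
Per 24 h: 6.80 DD/day.
Duration = 50 / 6.80 = 7.353 ≈ 7.4 days.

7.4 days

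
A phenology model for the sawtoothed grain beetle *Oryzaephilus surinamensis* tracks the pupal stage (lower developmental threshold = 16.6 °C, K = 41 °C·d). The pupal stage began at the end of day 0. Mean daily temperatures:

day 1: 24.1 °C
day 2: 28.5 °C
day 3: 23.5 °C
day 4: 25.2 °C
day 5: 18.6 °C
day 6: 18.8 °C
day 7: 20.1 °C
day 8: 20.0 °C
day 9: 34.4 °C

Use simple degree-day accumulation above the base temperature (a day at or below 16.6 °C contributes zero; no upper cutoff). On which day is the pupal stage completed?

day 7

Daily DD above 16.6 °C: 7.5, 11.9, 6.9, 8.6, 2.0, 2.2, 3.5, 3.4, 17.8.
Cumulative: 7.5, 19.4, 26.3, 34.9, 36.9, 39.1, 42.6, 46.0, 63.8.
The total first reaches 41 DD on day 7.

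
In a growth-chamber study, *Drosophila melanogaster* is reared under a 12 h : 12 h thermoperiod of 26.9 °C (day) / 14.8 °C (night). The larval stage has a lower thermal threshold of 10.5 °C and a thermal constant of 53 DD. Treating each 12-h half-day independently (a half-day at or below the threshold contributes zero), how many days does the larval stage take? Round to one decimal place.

5.1 days

Day half: max(0, 26.9 − 10.5) × 0.5 = 16.4 × 0.5 = 8.20 DD.
Night half: max(0, 14.8 − 10.5) × 0.5 = 4.3 × 0.5 = 2.15 DD.
Per 24 h: 10.35 DD/day.
Duration = 53 / 10.35 = 5.121 ≈ 5.1 days.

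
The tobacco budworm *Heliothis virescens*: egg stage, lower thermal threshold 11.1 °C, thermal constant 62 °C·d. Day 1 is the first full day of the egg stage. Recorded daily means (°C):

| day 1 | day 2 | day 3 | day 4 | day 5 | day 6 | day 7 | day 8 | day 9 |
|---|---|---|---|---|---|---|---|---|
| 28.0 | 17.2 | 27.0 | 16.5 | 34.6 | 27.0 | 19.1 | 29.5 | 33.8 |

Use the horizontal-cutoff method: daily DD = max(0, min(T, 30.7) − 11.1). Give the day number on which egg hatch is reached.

Daily DD above 11.1 °C (capped at 19.6): 16.9, 6.1, 15.9, 5.4, 19.6, 15.9, 8.0, 18.4, 19.6.
Cumulative: 16.9, 23.0, 38.9, 44.3, 63.9, 79.8, 87.8, 106.2, 125.8.
The total first reaches 62 DD on day 5.

day 5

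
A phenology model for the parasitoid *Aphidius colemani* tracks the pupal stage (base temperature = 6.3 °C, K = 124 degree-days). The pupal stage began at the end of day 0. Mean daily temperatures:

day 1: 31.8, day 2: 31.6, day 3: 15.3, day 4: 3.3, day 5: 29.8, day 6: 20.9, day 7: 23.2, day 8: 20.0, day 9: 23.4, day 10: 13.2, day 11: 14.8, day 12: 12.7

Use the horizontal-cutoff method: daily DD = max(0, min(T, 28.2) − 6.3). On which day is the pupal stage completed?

Daily DD above 6.3 °C (capped at 21.9): 21.9, 21.9, 9.0, 0.0, 21.9, 14.6, 16.9, 13.7, 17.1, 6.9, 8.5, 6.4.
Cumulative: 21.9, 43.8, 52.8, 52.8, 74.7, 89.3, 106.2, 119.9, 137.0, 143.9, 152.4, 158.8.
The total first reaches 124 DD on day 9.

day 9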